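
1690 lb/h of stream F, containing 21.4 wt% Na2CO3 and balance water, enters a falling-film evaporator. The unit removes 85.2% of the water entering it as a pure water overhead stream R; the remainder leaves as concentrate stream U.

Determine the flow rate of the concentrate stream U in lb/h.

558.3 lb/h

water entering = 1690×0.786 = 1328.3 lb/h; overhead removed = 0.852×1328.3 = 1131.7 lb/h.
Concentrate = 1690 − 1131.7 = 558.25 lb/h.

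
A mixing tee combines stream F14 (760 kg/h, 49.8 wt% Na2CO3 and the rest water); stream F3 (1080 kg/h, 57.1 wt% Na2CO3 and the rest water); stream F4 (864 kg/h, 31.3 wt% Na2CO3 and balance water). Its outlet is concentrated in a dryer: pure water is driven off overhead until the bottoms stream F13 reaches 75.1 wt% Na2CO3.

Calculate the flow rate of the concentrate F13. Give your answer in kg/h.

1685 kg/h

Na2CO3 entering = 760×0.498 + 1080×0.571 + 864×0.313 = 1265.6 kg/h.
All Na2CO3 reports to F13, so F13 = 1265.6/0.751 = 1685.2 kg/h.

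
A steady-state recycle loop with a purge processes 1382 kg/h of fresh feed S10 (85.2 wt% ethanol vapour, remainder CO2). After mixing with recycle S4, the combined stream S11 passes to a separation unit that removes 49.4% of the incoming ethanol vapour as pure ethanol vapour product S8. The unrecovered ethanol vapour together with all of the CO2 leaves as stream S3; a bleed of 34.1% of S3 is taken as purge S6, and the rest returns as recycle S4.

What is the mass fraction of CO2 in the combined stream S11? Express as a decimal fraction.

0.253

CO2 enters only via S10 and leaves only via the purge: 1382×0.148 = 0.341×(CO2 in S3), and the separation unit passes all CO2, so CO2 in S11 = CO2 in S3 = 599.81 kg/h.
ethanol vapour in S11: m_A = 1382×0.852 + (1−0.341)·(1−0.494)·m_A, so m_A = 1177.5/0.6665 = 1766.5 kg/h.
S11 = 1766.5 + 599.81 = 2366.3 kg/h.
CO2 fraction in S11 = 599.81/2366.3 = 0.253.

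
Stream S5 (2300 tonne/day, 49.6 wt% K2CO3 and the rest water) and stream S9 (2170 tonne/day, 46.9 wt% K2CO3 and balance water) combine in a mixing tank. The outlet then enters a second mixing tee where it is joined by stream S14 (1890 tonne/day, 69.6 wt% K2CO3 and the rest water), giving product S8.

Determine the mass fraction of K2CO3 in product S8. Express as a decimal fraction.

Overall, product flow = 6360 tonne/day.
K2CO3 in = 2300×0.496 + 2170×0.469 + 1890×0.696 = 3474 tonne/day.
K2CO3 fraction in S8 = 0.546.

0.546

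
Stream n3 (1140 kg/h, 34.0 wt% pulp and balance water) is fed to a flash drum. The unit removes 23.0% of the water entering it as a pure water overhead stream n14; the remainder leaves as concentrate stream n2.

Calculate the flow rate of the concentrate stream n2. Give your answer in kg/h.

966.9 kg/h

water entering = 1140×0.660 = 752.4 kg/h; overhead removed = 0.230×752.4 = 173.05 kg/h.
Concentrate = 1140 − 173.05 = 966.95 kg/h.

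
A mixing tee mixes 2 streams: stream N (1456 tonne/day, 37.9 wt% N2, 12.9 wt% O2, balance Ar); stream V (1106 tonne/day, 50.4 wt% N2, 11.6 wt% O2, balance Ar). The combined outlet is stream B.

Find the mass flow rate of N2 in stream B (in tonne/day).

1109 tonne/day

N2 out = N2 in = 1456×0.379 + 1106×0.504 = 1109.2 tonne/day.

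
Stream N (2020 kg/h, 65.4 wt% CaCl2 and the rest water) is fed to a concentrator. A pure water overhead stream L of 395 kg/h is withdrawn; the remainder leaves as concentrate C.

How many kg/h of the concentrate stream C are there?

Concentrate = 2020 − 395 = 1625 kg/h.

1625 kg/h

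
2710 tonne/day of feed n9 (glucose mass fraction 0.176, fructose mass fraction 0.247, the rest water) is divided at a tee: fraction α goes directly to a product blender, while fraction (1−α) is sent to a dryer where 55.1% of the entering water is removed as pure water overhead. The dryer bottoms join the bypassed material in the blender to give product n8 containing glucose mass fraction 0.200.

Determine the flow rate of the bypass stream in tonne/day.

1687 tonne/day

All 2710×0.176 = 476.96 tonne/day of glucose reaches n8, so n8 = 476.96/0.200 = 2384.8 tonne/day and vapour = 325.2 tonne/day.
The evaporator receives (1−α)·2710 of feed at 0.577 water and removes 0.551 of that water:
0.551×0.577×(1−α)×2710 = 325.2
(1−α) = 325.2/861.58 = 0.3774;  α = 0.6226.
Bypass flow = 0.6226×2710 = 1687.1 tonne/day.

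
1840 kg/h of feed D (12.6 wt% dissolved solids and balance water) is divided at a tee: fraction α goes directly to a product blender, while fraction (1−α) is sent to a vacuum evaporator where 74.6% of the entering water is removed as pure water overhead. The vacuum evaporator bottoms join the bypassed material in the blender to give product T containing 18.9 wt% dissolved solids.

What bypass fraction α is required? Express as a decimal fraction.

All 1840×0.126 = 231.84 kg/h of dissolved solids reaches T, so T = 231.84/0.189 = 1226.7 kg/h and vapour = 613.33 kg/h.
The evaporator receives (1−α)·1840 of feed at 0.874 water and removes 0.746 of that water:
0.746×0.874×(1−α)×1840 = 613.33
(1−α) = 613.33/1199.7 = 0.5112;  α = 0.4888.

0.489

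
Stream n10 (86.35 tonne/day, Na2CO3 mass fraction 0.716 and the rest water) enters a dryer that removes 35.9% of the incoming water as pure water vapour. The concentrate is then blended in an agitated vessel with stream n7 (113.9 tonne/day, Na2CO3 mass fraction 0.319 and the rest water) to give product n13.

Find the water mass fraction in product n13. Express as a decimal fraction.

0.487

Vapour removed = 0.359×0.284×86.35 = 8.8039 tonne/day; concentrate = 77.546 tonne/day.
water reaching the mixer = 15.719 (from concentrate) + 113.9×0.681 = 93.285 tonne/day.
Product flow = 77.546 + 113.9 = 191.45 tonne/day; water fraction = 0.487.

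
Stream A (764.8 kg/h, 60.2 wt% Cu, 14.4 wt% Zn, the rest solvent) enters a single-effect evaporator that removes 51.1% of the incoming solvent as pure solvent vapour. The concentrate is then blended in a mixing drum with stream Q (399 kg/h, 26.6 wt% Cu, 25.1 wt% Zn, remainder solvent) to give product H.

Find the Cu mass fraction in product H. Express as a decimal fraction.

Vapour removed = 0.511×0.254×764.8 = 99.266 kg/h; concentrate = 665.53 kg/h.
Cu reaching the mixer = 460.41 (from concentrate) + 399×0.266 = 566.54 kg/h.
Product flow = 665.53 + 399 = 1064.5 kg/h; Cu fraction = 0.532.

0.532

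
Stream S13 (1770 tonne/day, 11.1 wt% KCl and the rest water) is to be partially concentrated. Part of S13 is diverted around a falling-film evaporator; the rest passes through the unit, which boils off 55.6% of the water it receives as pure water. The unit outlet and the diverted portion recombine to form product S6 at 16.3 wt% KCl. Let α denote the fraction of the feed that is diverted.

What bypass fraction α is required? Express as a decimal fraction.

0.355

All 1770×0.111 = 196.47 tonne/day of KCl reaches S6, so S6 = 196.47/0.163 = 1205.3 tonne/day and vapour = 564.66 tonne/day.
The evaporator receives (1−α)·1770 of feed at 0.889 water and removes 0.556 of that water:
0.556×0.889×(1−α)×1770 = 564.66
(1−α) = 564.66/874.88 = 0.6454;  α = 0.3546.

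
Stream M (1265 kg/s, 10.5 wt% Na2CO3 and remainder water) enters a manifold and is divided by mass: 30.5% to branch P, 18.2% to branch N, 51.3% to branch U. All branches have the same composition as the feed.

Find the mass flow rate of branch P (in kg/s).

385.8 kg/s

Branch P flow = 0.305×1265 = 385.82 kg/s.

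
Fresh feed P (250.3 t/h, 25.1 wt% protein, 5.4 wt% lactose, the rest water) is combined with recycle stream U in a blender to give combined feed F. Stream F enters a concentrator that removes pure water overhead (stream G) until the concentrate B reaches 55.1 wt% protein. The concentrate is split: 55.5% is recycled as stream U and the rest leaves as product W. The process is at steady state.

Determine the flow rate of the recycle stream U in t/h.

142.2 t/h

Overall protein balance (none leaves overhead): protein in fresh feed = protein in product, i.e. 250.3×0.251 = (1−0.555)·B·0.551.
B = 62.825/(0.551×0.445) = 256.23 t/h.
Recycle U = 0.555×256.23 = 142.21 t/h.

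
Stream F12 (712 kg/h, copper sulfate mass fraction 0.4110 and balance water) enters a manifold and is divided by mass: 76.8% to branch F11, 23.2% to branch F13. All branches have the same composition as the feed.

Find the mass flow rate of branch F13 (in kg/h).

Branch F13 flow = 0.232×712 = 165.18 kg/h.

165.2 kg/h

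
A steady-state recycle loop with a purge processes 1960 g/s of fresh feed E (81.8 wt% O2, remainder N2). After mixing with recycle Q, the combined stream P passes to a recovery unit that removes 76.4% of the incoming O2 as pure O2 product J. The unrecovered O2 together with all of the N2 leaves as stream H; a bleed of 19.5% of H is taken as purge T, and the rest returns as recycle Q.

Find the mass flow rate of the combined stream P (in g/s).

N2 enters only via E and leaves only via the purge: 1960×0.182 = 0.195×(N2 in H), and the recovery unit passes all N2, so N2 in P = N2 in H = 1829.3 g/s.
O2 in P: m_A = 1960×0.818 + (1−0.195)·(1−0.764)·m_A, so m_A = 1603.3/0.8100 = 1979.3 g/s.
P = 1979.3 + 1829.3 = 3808.6 g/s.

3809 g/s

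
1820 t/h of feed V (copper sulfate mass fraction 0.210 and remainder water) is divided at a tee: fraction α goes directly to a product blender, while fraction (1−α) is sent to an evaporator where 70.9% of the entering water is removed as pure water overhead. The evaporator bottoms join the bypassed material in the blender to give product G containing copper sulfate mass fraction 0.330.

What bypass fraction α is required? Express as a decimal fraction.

0.351

All 1820×0.210 = 382.2 t/h of copper sulfate reaches G, so G = 382.2/0.330 = 1158.2 t/h and vapour = 661.82 t/h.
The evaporator receives (1−α)·1820 of feed at 0.790 water and removes 0.709 of that water:
0.709×0.790×(1−α)×1820 = 661.82
(1−α) = 661.82/1019.4 = 0.6492;  α = 0.3508.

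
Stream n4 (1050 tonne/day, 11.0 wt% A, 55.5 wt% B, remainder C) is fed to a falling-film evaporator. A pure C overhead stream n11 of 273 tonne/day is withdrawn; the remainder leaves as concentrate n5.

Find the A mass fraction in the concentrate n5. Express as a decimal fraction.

A is not removed: 1050×0.110 = 115.5 tonne/day of A enters n5.
Concentrate = 1050 − 273 = 777 tonne/day.
Mass fraction = 115.5/777 = 0.1486.

0.1486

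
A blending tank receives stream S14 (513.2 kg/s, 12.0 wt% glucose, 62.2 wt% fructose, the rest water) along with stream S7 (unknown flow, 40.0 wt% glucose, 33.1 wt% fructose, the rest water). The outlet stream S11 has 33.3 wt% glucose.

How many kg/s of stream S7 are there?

1632 kg/s

Let S7 be the unknown flow. Total out = 513.2 + S7.
glucose balance: 61.584 + 0.400·S7 = 0.333·(513.2 + S7)
(0.400 − 0.333)·S7 = 0.333×513.2 − 61.584 = 109.31
S7 = 109.31 / 0.067 = 1631.5 kg/s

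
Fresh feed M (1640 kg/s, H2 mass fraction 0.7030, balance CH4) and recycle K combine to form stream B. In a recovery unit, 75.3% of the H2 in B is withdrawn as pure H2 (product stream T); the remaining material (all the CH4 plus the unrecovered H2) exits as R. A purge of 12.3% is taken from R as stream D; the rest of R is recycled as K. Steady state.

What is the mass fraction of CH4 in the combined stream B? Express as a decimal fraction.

CH4 enters only via M and leaves only via the purge: 1640×0.297 = 0.123×(CH4 in R), and the recovery unit passes all CH4, so CH4 in B = CH4 in R = 3960 kg/s.
H2 in B: m_A = 1640×0.703 + (1−0.123)·(1−0.753)·m_A, so m_A = 1152.9/0.7834 = 1471.7 kg/s.
B = 1471.7 + 3960 = 5431.7 kg/s.
CH4 fraction in B = 3960/5431.7 = 0.7291.

0.7291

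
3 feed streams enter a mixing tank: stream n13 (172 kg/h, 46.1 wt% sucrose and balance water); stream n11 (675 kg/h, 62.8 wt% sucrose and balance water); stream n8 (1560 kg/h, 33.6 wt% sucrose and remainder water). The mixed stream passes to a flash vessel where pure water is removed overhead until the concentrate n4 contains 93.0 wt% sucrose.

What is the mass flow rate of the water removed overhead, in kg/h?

1302 kg/h

sucrose entering = 172×0.461 + 675×0.628 + 1560×0.336 = 1027.4 kg/h.
All sucrose reports to n4, so n4 = 1027.4/0.930 = 1104.7 kg/h.
Total feed = 2407 kg/h; overhead = 2407 − 1104.7 = 1302.3 kg/h.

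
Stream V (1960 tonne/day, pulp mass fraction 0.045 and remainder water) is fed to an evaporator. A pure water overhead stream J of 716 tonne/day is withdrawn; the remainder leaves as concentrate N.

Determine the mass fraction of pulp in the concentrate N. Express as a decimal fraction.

0.071

pulp is not removed: 1960×0.045 = 88.2 tonne/day of pulp enters N.
Concentrate = 1960 − 716 = 1244 tonne/day.
Mass fraction = 88.2/1244 = 0.071.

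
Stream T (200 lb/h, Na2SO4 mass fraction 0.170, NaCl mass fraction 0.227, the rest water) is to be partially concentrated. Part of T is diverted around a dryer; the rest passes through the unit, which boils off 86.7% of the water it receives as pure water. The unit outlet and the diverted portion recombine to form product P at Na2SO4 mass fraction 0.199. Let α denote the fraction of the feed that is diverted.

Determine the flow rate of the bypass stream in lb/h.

144.3 lb/h

All 200×0.170 = 34 lb/h of Na2SO4 reaches P, so P = 34/0.199 = 170.85 lb/h and vapour = 29.146 lb/h.
The evaporator receives (1−α)·200 of feed at 0.603 water and removes 0.867 of that water:
0.867×0.603×(1−α)×200 = 29.146
(1−α) = 29.146/104.56 = 0.2787;  α = 0.7213.
Bypass flow = 0.7213×200 = 144.25 lb/h.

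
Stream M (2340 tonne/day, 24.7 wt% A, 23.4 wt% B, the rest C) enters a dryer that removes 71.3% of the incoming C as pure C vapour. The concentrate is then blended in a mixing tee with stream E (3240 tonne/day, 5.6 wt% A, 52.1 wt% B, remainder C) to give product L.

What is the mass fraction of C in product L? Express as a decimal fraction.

0.365

Vapour removed = 0.713×0.519×2340 = 865.91 tonne/day; concentrate = 1474.1 tonne/day.
C reaching the mixer = 348.55 (from concentrate) + 3240×0.423 = 1719.1 tonne/day.
Product flow = 1474.1 + 3240 = 4714.1 tonne/day; C fraction = 0.365.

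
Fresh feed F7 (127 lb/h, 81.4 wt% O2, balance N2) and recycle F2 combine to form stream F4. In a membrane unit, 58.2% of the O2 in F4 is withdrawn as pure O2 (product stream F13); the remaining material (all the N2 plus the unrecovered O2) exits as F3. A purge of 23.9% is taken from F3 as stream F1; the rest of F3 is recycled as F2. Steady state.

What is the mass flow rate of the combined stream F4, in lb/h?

N2 enters only via F7 and leaves only via the purge: 127×0.186 = 0.239×(N2 in F3), and the membrane unit passes all N2, so N2 in F4 = N2 in F3 = 98.837 lb/h.
O2 in F4: m_A = 127×0.814 + (1−0.239)·(1−0.582)·m_A, so m_A = 103.38/0.6819 = 151.6 lb/h.
F4 = 151.6 + 98.837 = 250.44 lb/h.

250.4 lb/h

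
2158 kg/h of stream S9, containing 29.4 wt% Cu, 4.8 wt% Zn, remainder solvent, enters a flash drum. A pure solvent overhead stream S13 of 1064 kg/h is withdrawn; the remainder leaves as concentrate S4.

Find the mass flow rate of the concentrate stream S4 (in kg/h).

1094 kg/h

Concentrate = 2158 − 1064 = 1094 kg/h.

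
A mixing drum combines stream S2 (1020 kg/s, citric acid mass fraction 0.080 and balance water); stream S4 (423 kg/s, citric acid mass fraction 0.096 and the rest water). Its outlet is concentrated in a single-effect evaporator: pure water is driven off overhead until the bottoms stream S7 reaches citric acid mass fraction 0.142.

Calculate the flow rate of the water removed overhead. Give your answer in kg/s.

citric acid entering = 1020×0.080 + 423×0.096 = 122.21 kg/s.
All citric acid reports to S7, so S7 = 122.21/0.142 = 860.62 kg/s.
Total feed = 1443 kg/s; overhead = 1443 − 860.62 = 582.38 kg/s.

582.4 kg/s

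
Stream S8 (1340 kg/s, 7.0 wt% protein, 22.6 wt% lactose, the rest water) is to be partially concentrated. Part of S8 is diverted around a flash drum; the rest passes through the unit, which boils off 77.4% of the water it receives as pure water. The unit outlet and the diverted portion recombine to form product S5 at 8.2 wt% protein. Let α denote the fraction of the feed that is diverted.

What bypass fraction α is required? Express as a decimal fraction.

0.731

All 1340×0.070 = 93.8 kg/s of protein reaches S5, so S5 = 93.8/0.082 = 1143.9 kg/s and vapour = 196.1 kg/s.
The evaporator receives (1−α)·1340 of feed at 0.704 water and removes 0.774 of that water:
0.774×0.704×(1−α)×1340 = 196.1
(1−α) = 196.1/730.16 = 0.2686;  α = 0.7314.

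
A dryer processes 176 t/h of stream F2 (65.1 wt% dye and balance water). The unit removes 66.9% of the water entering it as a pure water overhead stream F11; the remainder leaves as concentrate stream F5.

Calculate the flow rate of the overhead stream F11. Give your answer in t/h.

water entering = 176×0.349 = 61.424 t/h; overhead removed = 0.669×61.424 = 41.093 t/h.

41.09 t/h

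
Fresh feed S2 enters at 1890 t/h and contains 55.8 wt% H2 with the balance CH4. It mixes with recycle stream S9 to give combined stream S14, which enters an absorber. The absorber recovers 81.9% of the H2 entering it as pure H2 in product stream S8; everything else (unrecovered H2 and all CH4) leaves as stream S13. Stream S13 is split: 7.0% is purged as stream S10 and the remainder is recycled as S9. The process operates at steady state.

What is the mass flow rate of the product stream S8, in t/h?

H2 in S14: m_A = 1890×0.558 + (1−0.070)·(1−0.819)·m_A, so m_A = 1054.6/0.8317 = 1268.1 t/h.
Product S8 = 0.819×1268.1 = 1038.6 t/h.

1039 t/h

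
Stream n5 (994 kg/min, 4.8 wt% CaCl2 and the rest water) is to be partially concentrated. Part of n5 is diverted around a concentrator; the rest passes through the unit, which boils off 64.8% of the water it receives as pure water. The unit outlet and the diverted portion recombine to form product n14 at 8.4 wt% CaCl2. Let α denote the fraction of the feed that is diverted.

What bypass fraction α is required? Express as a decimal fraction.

All 994×0.048 = 47.712 kg/min of CaCl2 reaches n14, so n14 = 47.712/0.084 = 568 kg/min and vapour = 426 kg/min.
The evaporator receives (1−α)·994 of feed at 0.952 water and removes 0.648 of that water:
0.648×0.952×(1−α)×994 = 426
(1−α) = 426/613.19 = 0.6947;  α = 0.3053.

0.305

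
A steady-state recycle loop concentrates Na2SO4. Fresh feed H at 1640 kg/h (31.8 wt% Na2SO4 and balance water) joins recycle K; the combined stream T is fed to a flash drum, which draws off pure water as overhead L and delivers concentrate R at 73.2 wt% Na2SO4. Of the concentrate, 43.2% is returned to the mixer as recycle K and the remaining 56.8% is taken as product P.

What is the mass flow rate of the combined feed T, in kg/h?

2182 kg/h

Overall Na2SO4 balance (none leaves overhead): Na2SO4 in fresh feed = Na2SO4 in product, i.e. 1640×0.318 = (1−0.432)·R·0.732.
R = 521.52/(0.732×0.568) = 1254.3 kg/h.
Recycle K = 0.432×1254.3 = 541.87 kg/h.
Combined feed T = 1640 + 541.87 = 2181.9 kg/h.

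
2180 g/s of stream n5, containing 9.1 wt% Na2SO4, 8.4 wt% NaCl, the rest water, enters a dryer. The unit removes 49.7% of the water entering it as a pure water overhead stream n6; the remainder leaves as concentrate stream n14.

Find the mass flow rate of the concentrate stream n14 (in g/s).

1286 g/s

water entering = 2180×0.825 = 1798.5 g/s; overhead removed = 0.497×1798.5 = 893.85 g/s.
Concentrate = 2180 − 893.85 = 1286.1 g/s.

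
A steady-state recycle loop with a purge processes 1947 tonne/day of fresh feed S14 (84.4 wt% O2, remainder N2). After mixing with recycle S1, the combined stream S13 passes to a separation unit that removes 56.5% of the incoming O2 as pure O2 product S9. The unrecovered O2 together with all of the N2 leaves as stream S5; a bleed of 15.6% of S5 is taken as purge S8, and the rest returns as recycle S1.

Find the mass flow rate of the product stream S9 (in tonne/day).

1467 tonne/day

O2 in S13: m_A = 1947×0.844 + (1−0.156)·(1−0.565)·m_A, so m_A = 1643.3/0.6329 = 2596.6 tonne/day.
Product S9 = 0.565×2596.6 = 1467.1 tonne/day.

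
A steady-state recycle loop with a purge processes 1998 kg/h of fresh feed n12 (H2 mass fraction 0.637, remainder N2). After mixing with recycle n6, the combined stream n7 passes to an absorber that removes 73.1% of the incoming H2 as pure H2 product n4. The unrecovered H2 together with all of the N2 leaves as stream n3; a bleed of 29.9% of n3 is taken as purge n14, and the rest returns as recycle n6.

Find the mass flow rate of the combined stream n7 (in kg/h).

N2 enters only via n12 and leaves only via the purge: 1998×0.363 = 0.299×(N2 in n3), and the absorber passes all N2, so N2 in n7 = N2 in n3 = 2425.7 kg/h.
H2 in n7: m_A = 1998×0.637 + (1−0.299)·(1−0.731)·m_A, so m_A = 1272.7/0.8114 = 1568.5 kg/h.
n7 = 1568.5 + 2425.7 = 3994.2 kg/h.

3994 kg/h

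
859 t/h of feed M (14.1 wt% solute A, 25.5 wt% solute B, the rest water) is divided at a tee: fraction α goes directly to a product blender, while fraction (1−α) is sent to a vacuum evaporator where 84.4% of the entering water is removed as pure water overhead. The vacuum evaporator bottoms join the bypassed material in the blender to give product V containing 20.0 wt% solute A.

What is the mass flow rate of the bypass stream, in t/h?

361.9 t/h

All 859×0.141 = 121.12 t/h of solute A reaches V, so V = 121.12/0.200 = 605.59 t/h and vapour = 253.41 t/h.
The evaporator receives (1−α)·859 of feed at 0.604 water and removes 0.844 of that water:
0.844×0.604×(1−α)×859 = 253.41
(1−α) = 253.41/437.9 = 0.5787;  α = 0.4213.
Bypass flow = 0.4213×859 = 361.91 t/h.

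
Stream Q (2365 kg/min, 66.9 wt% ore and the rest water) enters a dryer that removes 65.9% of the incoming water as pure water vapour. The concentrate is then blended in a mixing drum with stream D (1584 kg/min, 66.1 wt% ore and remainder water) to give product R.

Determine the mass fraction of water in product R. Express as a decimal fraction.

Vapour removed = 0.659×0.331×2365 = 515.88 kg/min; concentrate = 1849.1 kg/min.
water reaching the mixer = 266.94 (from concentrate) + 1584×0.339 = 803.92 kg/min.
Product flow = 1849.1 + 1584 = 3433.1 kg/min; water fraction = 0.2342.

0.2342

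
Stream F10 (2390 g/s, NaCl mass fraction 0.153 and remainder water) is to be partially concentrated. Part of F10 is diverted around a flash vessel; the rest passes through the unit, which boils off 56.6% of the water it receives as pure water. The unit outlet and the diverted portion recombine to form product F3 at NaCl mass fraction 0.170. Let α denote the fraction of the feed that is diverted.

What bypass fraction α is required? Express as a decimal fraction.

0.791

All 2390×0.153 = 365.67 g/s of NaCl reaches F3, so F3 = 365.67/0.170 = 2151 g/s and vapour = 239 g/s.
The evaporator receives (1−α)·2390 of feed at 0.847 water and removes 0.566 of that water:
0.566×0.847×(1−α)×2390 = 239
(1−α) = 239/1145.8 = 0.2086;  α = 0.7914.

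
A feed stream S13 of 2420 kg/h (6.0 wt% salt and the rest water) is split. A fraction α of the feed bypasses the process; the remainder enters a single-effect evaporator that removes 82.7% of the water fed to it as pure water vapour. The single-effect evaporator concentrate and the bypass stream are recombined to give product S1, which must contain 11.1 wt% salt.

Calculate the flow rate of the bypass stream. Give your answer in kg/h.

All 2420×0.060 = 145.2 kg/h of salt reaches S1, so S1 = 145.2/0.111 = 1308.1 kg/h and vapour = 1111.9 kg/h.
The evaporator receives (1−α)·2420 of feed at 0.940 water and removes 0.827 of that water:
0.827×0.940×(1−α)×2420 = 1111.9
(1−α) = 1111.9/1881.3 = 0.5910;  α = 0.4090.
Bypass flow = 0.4090×2420 = 989.69 kg/h.

989.7 kg/h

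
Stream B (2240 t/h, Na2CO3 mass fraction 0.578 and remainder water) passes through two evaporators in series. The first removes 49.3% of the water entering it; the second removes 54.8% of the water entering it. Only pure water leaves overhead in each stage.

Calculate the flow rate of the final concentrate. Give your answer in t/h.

water in feed = 2240×0.422 = 945.28 t/h.
After stage 1: water left = (1−0.493)×945.28 = 479.26; stream total = 1774 t/h.
After stage 2: water left = (1−0.548)×479.26 = 216.62; final concentrate = 1511.3 t/h.

1511 t/h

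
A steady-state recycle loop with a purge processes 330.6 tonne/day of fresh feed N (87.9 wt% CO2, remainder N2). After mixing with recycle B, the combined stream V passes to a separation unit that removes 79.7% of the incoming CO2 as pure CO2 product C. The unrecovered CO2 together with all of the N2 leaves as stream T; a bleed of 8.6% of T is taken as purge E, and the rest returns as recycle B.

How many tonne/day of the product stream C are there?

CO2 in V: m_A = 330.6×0.879 + (1−0.086)·(1−0.797)·m_A, so m_A = 290.6/0.8145 = 356.8 tonne/day.
Product C = 0.797×356.8 = 284.37 tonne/day.

284.4 tonne/day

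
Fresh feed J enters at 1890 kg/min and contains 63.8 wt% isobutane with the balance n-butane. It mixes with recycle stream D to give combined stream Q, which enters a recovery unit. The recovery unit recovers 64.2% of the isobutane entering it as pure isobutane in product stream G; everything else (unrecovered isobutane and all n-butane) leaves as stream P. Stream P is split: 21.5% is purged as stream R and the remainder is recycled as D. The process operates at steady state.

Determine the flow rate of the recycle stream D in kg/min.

2969 kg/min

n-butane enters only via J and leaves only via the purge: 1890×0.362 = 0.215×(n-butane in P), and the recovery unit passes all n-butane, so n-butane in Q = n-butane in P = 3182.2 kg/min.
isobutane in Q: m_A = 1890×0.638 + (1−0.215)·(1−0.642)·m_A, so m_A = 1205.8/0.7190 = 1677.1 kg/min.
P = (1−0.642)×1677.1 + 3182.2 = 3782.7 kg/min.
Recycle D = (1−0.215)×3782.7 = 2969.4 kg/min.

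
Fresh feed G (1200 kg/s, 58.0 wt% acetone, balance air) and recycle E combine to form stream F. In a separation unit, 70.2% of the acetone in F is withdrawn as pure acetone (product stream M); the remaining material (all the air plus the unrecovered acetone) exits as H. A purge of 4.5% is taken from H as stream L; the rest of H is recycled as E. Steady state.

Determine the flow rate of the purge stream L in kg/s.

air enters only via G and leaves only via the purge: 1200×0.420 = 0.045×(air in H), and the separation unit passes all air, so air in F = air in H = 11200 kg/s.
acetone in F: m_A = 1200×0.580 + (1−0.045)·(1−0.702)·m_A, so m_A = 696/0.7154 = 972.87 kg/s.
H = (1−0.702)×972.87 + 11200 = 11490 kg/s.
Purge L = 0.045×11490 = 517.05 kg/s.

517 kg/s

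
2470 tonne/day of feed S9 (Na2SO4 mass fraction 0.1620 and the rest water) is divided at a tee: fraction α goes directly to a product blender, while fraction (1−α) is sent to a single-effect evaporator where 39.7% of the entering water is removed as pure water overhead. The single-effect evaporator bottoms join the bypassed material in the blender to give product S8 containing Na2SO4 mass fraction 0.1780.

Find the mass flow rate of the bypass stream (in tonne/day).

All 2470×0.162 = 400.14 tonne/day of Na2SO4 reaches S8, so S8 = 400.14/0.178 = 2248 tonne/day and vapour = 222.02 tonne/day.
The evaporator receives (1−α)·2470 of feed at 0.838 water and removes 0.397 of that water:
0.397×0.838×(1−α)×2470 = 222.02
(1−α) = 222.02/821.73 = 0.2702;  α = 0.7298.
Bypass flow = 0.7298×2470 = 1802.6 tonne/day.

1803 tonne/day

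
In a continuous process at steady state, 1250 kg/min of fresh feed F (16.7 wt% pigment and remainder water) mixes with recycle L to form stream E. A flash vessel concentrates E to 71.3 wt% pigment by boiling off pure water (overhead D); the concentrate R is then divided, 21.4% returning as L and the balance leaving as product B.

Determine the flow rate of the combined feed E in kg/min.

Overall pigment balance (none leaves overhead): pigment in fresh feed = pigment in product, i.e. 1250×0.167 = (1−0.214)·R·0.713.
R = 208.75/(0.713×0.786) = 372.49 kg/min.
Recycle L = 0.214×372.49 = 79.713 kg/min.
Combined feed E = 1250 + 79.713 = 1329.7 kg/min.

1330 kg/min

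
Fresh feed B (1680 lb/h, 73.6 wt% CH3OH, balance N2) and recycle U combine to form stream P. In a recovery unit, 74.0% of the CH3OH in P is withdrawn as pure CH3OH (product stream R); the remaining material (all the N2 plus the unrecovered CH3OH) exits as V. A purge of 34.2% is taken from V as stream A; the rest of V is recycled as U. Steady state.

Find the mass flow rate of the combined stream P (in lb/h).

2789 lb/h

N2 enters only via B and leaves only via the purge: 1680×0.264 = 0.342×(N2 in V), and the recovery unit passes all N2, so N2 in P = N2 in V = 1296.8 lb/h.
CH3OH in P: m_A = 1680×0.736 + (1−0.342)·(1−0.740)·m_A, so m_A = 1236.5/0.8289 = 1491.7 lb/h.
P = 1491.7 + 1296.8 = 2788.5 lb/h.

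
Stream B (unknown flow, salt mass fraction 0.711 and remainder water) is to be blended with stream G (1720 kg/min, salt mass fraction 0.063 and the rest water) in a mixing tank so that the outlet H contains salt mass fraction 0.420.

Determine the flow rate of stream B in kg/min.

2110 kg/min

Let B be the unknown flow. Total out = 1720 + B.
salt balance: 108.36 + 0.711·B = 0.420·(1720 + B)
(0.711 − 0.420)·B = 0.420×1720 − 108.36 = 614.04
B = 614.04 / 0.291 = 2110.1 kg/min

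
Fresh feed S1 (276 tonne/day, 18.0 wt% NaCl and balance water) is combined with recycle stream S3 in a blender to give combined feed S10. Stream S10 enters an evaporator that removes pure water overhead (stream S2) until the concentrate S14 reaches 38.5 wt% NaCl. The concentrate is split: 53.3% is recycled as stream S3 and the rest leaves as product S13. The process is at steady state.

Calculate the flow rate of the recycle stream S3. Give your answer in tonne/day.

Overall NaCl balance (none leaves overhead): NaCl in fresh feed = NaCl in product, i.e. 276×0.180 = (1−0.533)·S14·0.385.
S14 = 49.68/(0.385×0.467) = 276.31 tonne/day.
Recycle S3 = 0.533×276.31 = 147.28 tonne/day.

147.3 tonne/day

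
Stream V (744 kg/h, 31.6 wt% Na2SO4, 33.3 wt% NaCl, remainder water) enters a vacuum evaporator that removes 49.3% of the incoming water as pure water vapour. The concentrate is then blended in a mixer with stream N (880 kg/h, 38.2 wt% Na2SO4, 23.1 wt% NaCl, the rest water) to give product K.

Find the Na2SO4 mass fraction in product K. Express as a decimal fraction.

0.382

Vapour removed = 0.493×0.351×744 = 128.74 kg/h; concentrate = 615.26 kg/h.
Na2SO4 reaching the mixer = 235.1 (from concentrate) + 880×0.382 = 571.26 kg/h.
Product flow = 615.26 + 880 = 1495.3 kg/h; Na2SO4 fraction = 0.382.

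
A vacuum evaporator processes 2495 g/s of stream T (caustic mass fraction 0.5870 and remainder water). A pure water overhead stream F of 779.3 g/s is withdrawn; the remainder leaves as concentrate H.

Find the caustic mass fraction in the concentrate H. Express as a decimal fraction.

0.8536

caustic is not removed: 2495×0.587 = 1464.6 g/s of caustic enters H.
Concentrate = 2495 − 779.3 = 1715.7 g/s.
Mass fraction = 1464.6/1715.7 = 0.8536.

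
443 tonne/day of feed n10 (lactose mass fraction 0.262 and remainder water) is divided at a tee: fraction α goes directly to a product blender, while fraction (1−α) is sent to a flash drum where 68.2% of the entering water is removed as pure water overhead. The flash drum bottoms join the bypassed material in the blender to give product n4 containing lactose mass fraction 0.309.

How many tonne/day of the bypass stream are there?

309.1 tonne/day

All 443×0.262 = 116.07 tonne/day of lactose reaches n4, so n4 = 116.07/0.309 = 375.62 tonne/day and vapour = 67.382 tonne/day.
The evaporator receives (1−α)·443 of feed at 0.738 water and removes 0.682 of that water:
0.682×0.738×(1−α)×443 = 67.382
(1−α) = 67.382/222.97 = 0.3022;  α = 0.6978.
Bypass flow = 0.6978×443 = 309.12 tonne/day.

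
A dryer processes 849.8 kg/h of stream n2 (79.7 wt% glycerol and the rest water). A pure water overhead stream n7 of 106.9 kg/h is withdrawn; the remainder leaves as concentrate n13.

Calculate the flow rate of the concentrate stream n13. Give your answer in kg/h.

Concentrate = 849.8 − 106.9 = 742.9 kg/h.

742.9 kg/h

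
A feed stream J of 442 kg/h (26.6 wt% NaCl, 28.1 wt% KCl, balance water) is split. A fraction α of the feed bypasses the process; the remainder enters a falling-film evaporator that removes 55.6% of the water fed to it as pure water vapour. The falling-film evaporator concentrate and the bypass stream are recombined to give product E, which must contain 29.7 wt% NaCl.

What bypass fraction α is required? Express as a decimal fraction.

0.586

All 442×0.266 = 117.57 kg/h of NaCl reaches E, so E = 117.57/0.297 = 395.87 kg/h and vapour = 46.135 kg/h.
The evaporator receives (1−α)·442 of feed at 0.453 water and removes 0.556 of that water:
0.556×0.453×(1−α)×442 = 46.135
(1−α) = 46.135/111.33 = 0.4144;  α = 0.5856.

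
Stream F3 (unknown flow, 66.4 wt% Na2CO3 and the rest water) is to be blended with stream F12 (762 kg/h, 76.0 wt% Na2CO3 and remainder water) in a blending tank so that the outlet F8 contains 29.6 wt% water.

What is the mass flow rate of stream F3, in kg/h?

Let F3 be the unknown flow. Total out = 762 + F3.
water balance: 182.88 + 0.336·F3 = 0.296·(762 + F3)
(0.336 − 0.296)·F3 = 0.296×762 − 182.88 = 42.672
F3 = 42.672 / 0.040 = 1066.8 kg/h

1067 kg/h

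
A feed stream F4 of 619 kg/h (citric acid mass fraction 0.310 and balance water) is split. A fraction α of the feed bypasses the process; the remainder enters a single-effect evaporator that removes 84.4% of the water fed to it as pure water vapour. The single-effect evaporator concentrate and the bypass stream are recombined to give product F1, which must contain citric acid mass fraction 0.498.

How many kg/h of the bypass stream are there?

217.7 kg/h

All 619×0.310 = 191.89 kg/h of citric acid reaches F1, so F1 = 191.89/0.498 = 385.32 kg/h and vapour = 233.68 kg/h.
The evaporator receives (1−α)·619 of feed at 0.690 water and removes 0.844 of that water:
0.844×0.690×(1−α)×619 = 233.68
(1−α) = 233.68/360.48 = 0.6482;  α = 0.3518.
Bypass flow = 0.3518×619 = 217.74 kg/h.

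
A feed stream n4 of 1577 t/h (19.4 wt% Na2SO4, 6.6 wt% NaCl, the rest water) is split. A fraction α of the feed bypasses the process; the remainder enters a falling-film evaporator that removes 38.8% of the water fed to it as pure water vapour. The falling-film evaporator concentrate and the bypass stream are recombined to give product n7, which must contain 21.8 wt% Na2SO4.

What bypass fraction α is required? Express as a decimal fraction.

All 1577×0.194 = 305.94 t/h of Na2SO4 reaches n7, so n7 = 305.94/0.218 = 1403.4 t/h and vapour = 173.61 t/h.
The evaporator receives (1−α)·1577 of feed at 0.740 water and removes 0.388 of that water:
0.388×0.740×(1−α)×1577 = 173.61
(1−α) = 173.61/452.79 = 0.3834;  α = 0.6166.

0.617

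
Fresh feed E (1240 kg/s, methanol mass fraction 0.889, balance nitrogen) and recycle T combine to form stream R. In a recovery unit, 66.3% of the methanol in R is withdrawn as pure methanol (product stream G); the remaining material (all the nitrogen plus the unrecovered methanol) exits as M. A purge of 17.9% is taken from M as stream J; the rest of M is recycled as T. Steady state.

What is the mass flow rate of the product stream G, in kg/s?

1010 kg/s

methanol in R: m_A = 1240×0.889 + (1−0.179)·(1−0.663)·m_A, so m_A = 1102.4/0.7233 = 1524 kg/s.
Product G = 0.663×1524 = 1010.4 kg/s.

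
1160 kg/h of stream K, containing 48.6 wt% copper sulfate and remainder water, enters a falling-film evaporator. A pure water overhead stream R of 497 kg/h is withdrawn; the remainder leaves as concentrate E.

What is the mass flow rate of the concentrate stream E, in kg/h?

Concentrate = 1160 − 497 = 663 kg/h.

663 kg/h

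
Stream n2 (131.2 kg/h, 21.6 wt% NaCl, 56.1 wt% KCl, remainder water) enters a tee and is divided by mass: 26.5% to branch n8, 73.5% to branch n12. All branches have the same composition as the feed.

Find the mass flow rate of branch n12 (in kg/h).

96.43 kg/h

Branch n12 flow = 0.735×131.2 = 96.432 kg/h.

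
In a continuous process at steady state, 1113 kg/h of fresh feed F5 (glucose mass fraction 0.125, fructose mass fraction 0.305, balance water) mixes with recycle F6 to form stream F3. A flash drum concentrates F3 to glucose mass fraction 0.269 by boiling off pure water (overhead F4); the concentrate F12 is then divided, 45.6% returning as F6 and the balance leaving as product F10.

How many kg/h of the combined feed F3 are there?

1547 kg/h

Overall glucose balance (none leaves overhead): glucose in fresh feed = glucose in product, i.e. 1113×0.125 = (1−0.456)·F12·0.269.
F12 = 139.12/(0.269×0.544) = 950.72 kg/h.
Recycle F6 = 0.456×950.72 = 433.53 kg/h.
Combined feed F3 = 1113 + 433.53 = 1546.5 kg/h.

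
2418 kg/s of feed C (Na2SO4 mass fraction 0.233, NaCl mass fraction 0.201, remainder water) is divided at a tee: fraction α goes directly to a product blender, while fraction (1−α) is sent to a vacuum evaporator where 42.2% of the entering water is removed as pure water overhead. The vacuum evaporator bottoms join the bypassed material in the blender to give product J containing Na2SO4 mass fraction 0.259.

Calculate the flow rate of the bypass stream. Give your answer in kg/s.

1402 kg/s

All 2418×0.233 = 563.39 kg/s of Na2SO4 reaches J, so J = 563.39/0.259 = 2175.3 kg/s and vapour = 242.73 kg/s.
The evaporator receives (1−α)·2418 of feed at 0.566 water and removes 0.422 of that water:
0.422×0.566×(1−α)×2418 = 242.73
(1−α) = 242.73/577.54 = 0.4203;  α = 0.5797.
Bypass flow = 0.5797×2418 = 1401.7 kg/s.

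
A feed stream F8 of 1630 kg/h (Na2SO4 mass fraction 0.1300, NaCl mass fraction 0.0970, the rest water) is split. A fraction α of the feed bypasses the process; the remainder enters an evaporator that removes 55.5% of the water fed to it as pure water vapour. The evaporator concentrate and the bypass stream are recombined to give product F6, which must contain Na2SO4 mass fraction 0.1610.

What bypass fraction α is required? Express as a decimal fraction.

All 1630×0.130 = 211.9 kg/h of Na2SO4 reaches F6, so F6 = 211.9/0.161 = 1316.1 kg/h and vapour = 313.85 kg/h.
The evaporator receives (1−α)·1630 of feed at 0.773 water and removes 0.555 of that water:
0.555×0.773×(1−α)×1630 = 313.85
(1−α) = 313.85/699.29 = 0.4488;  α = 0.5512.

0.551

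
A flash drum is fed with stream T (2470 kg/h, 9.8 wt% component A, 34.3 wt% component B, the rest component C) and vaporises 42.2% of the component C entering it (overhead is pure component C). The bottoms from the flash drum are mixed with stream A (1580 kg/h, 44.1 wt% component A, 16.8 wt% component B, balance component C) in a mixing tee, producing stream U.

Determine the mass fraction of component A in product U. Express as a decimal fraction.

Vapour removed = 0.422×0.559×2470 = 582.67 kg/h; concentrate = 1887.3 kg/h.
component A reaching the mixer = 242.06 (from concentrate) + 1580×0.441 = 938.84 kg/h.
Product flow = 1887.3 + 1580 = 3467.3 kg/h; component A fraction = 0.2708.

0.2708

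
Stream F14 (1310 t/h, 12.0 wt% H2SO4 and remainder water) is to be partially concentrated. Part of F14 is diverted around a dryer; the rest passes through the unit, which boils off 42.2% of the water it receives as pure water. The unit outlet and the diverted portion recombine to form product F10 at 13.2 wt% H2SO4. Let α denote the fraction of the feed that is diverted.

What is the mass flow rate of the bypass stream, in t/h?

989.3 t/h

All 1310×0.120 = 157.2 t/h of H2SO4 reaches F10, so F10 = 157.2/0.132 = 1190.9 t/h and vapour = 119.09 t/h.
The evaporator receives (1−α)·1310 of feed at 0.880 water and removes 0.422 of that water:
0.422×0.880×(1−α)×1310 = 119.09
(1−α) = 119.09/486.48 = 0.2448;  α = 0.7552.
Bypass flow = 0.7552×1310 = 989.31 t/h.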